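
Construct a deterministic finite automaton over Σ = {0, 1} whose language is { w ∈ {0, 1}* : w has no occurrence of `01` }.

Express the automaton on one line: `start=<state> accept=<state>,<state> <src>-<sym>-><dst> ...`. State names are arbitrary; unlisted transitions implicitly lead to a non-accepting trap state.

start=q0 accept=q0,q1 q0-0->q1 q0-1->q0 q1-0->q1 q1-1->q2 q2-0->q2 q2-1->q2

Track partial matches of the forbidden pattern `01`. State q2 is a dead state reached once `01` has occurred; every other state accepts. q0 means no part of `01` is currently matched.
A 3-state machine:
        0   1  
>* q0   q1  q0 
 * q1   q1  q2 
   q2   q2  q2 
(> = start, * = accepting)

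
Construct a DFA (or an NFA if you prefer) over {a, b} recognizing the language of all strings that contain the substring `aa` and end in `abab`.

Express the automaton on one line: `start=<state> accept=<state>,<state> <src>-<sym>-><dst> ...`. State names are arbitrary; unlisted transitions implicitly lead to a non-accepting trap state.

start=s0 accept=s9 s0-a->s1 s0-b->s0 s1-a->s2 s1-b->s3 s2-a->s2 s2-b->s4 s3-a->s5 s3-b->s0 s4-a->s6 s4-b->s7 s5-a->s2 s5-b->s8 s6-a->s2 s6-b->s9 s7-a->s2 s7-b->s7 s8-a->s5 s8-b->s0 s9-a->s6 s9-b->s7

Build one automaton per condition and run them in lockstep. The first has 3 states tracking whether and how much of `aa` has been seen; the second has 5 states tracking how much of the suffix `abab` has currently been matched. A product state is a pair (one from each), accepting exactly when both do.
10 states suffice.
        a   b  
>  s0   s1  s0 
   s1   s2  s3 
   s2   s2  s4 
   s3   s5  s0 
   s4   s6  s7 
   s5   s2  s8 
   s6   s2  s9 
   s7   s2  s7 
   s8   s5  s0 
 * s9   s6  s7 
(> = start, * = accepting)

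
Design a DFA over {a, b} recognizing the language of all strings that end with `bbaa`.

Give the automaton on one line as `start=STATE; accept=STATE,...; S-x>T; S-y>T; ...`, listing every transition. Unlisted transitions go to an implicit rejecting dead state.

Let each state record the length of the longest suffix of the input read so far that is also a prefix of `bbaa`. q1 means the last symbol is `b`; q2 means the last 2 symbols are `bb`; q3 means the last 3 symbols are `bba`; q4 means the last 4 symbols are `bbaa`. Accept only at q4, where the string currently ends in `bbaa`.
With 5 states:
        a   b  
>  q0   q0  q1 
   q1   q0  q2 
   q2   q3  q2 
   q3   q4  q1 
 * q4   q0  q1 
(> = start, * = accepting)

start=q0; accept=q4; q0-a>q0; q0-b>q1; q1-a>q0; q1-b>q2; q2-a>q3; q2-b>q2; q3-a>q4; q3-b>q1; q4-a>q0; q4-b>q1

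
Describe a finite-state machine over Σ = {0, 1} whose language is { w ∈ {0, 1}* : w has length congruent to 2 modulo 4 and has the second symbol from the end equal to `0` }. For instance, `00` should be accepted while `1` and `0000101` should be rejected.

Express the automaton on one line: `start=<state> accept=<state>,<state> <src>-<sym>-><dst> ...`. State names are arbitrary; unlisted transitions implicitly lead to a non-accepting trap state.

Run two small machines in parallel and take their product. One (4 states) tracks the input length modulo 4; the other (7 states) tracks the last 2 symbols read. Each combined state is a pair, one component from each; accept when both components accept. Equivalent product states are then merged.
6 states suffice.
        0   1  
>  q0   q1  q2 
   q1   q3  q3 
   q2   q4  q4 
 * q3   q5  q5 
   q4   q5  q5 
   q5   q0  q0 
(> = start, * = accepting)

start=q0 accept=q3 q0-0->q1 q0-1->q2 q1-0->q3 q1-1->q3 q2-0->q4 q2-1->q4 q3-0->q5 q3-1->q5 q4-0->q5 q4-1->q5 q5-0->q0 q5-1->q0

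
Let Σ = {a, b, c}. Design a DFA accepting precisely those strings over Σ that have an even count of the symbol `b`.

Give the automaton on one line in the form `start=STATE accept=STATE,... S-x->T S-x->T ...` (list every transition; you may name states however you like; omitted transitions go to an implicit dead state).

The only thing that matters is how many `b`s have appeared, reduced mod 2. Use one state per residue: s0 for 0, …, s1 for 1. Reading `b` moves to the next residue; anything else stays put. s0 is accepting.
        a   b   c  
>* s0   s0  s1  s0 
   s1   s1  s0  s1 
(> = start, * = accepting)

start=s0 accept=s0 s0-a->s0 s0-b->s1 s0-c->s0 s1-a->s1 s1-b->s0 s1-c->s1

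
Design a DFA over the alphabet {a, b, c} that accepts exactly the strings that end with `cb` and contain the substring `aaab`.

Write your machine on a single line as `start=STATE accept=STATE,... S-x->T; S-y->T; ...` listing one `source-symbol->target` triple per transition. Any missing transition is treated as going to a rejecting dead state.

Build one automaton per condition and run them in lockstep. The first has 3 states tracking how much of the suffix `cb` has currently been matched; the second has 5 states tracking whether and how much of `aaab` has been seen. A product state is a pair (one from each), accepting exactly when both do.
A 9-state machine:
        a   b   c  
>  q0   q1  q0  q2 
   q1   q3  q0  q2 
   q2   q1  q4  q2 
   q3   q5  q0  q2 
   q4   q1  q0  q2 
   q5   q5  q6  q2 
   q6   q6  q6  q7 
   q7   q6  q8  q7 
 * q8   q6  q6  q7 
(> = start, * = accepting)

start=q0; accept=q8; q0-a->q1; q0-b->q0; q0-c->q2; q1-a->q3; q1-b->q0; q1-c->q2; q2-a->q1; q2-b->q4; q2-c->q2; q3-a->q5; q3-b->q0; q3-c->q2; q4-a->q1; q4-b->q0; q4-c->q2; q5-a->q5; q5-b->q6; q5-c->q2; q6-a->q6; q6-b->q6; q6-c->q7; q7-a->q6; q7-b->q8; q7-c->q7; q8-a->q6; q8-b->q6; q8-c->q7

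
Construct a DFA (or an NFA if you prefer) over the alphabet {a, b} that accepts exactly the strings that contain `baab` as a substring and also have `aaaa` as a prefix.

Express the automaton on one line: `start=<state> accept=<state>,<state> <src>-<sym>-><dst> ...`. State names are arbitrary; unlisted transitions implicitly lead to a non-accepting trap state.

Run two small machines in parallel and take their product. The first has 5 states tracking whether and how much of `baab` has been seen; the second has 6 states tracking whether the input so far still matches the prefix `aaaa`. A product state is a pair (one from each), accepting exactly when both do. Minimizing collapses redundant product states.
10 states suffice.
        a   b  
>  s0   s1  s2 
   s1   s3  s2 
   s2   s2  s2 
   s3   s4  s2 
   s4   s5  s2 
   s5   s5  s6 
   s6   s7  s6 
   s7   s8  s6 
   s8   s5  s9 
 * s9   s9  s9 
(> = start, * = accepting)

start=s0 accept=s9 s0-a->s1 s0-b->s2 s1-a->s3 s1-b->s2 s2-a->s2 s2-b->s2 s3-a->s4 s3-b->s2 s4-a->s5 s4-b->s2 s5-a->s5 s5-b->s6 s6-a->s7 s6-b->s6 s7-a->s8 s7-b->s6 s8-a->s5 s8-b->s9 s9-a->s9 s9-b->s9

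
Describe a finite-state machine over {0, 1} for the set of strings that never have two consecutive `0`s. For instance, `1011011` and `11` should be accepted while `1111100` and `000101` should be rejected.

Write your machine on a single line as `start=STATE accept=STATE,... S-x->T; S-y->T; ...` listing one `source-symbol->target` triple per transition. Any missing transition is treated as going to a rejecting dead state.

Track partial matches of the forbidden pattern `00`. State q2 is a dead state reached once `00` has occurred; every other state accepts. q0 means no part of `00` is currently matched.
A 3-state machine:
        0   1  
>* q0   q1  q0 
 * q1   q2  q0 
   q2   q2  q2 
(> = start, * = accepting)

start=q0; accept=q0,q1; q0-0->q1; q0-1->q0; q1-0->q2; q1-1->q0; q2-0->q2; q2-1->q2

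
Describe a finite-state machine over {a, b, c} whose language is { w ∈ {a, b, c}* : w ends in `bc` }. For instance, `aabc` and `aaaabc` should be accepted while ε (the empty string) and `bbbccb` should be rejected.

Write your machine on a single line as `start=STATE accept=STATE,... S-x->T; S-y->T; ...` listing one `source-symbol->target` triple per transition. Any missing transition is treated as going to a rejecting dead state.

start=q0; accept=q2; q0-a->q0; q0-b->q1; q0-c->q0; q1-a->q0; q1-b->q1; q1-c->q2; q2-a->q0; q2-b->q1; q2-c->q0

Remember how much of `bc` the current input suffix matches. State q0 means no match yet; q1 means the last symbol is `b`; q2 means the last 2 symbols are `bc`. Only q2 accepts. On a mismatch, fall back to the longest proper suffix that is still a prefix of `bc`.
A 3-state machine:
        a   b   c  
>  q0   q0  q1  q0 
   q1   q0  q1  q2 
 * q2   q0  q1  q0 
(> = start, * = accepting)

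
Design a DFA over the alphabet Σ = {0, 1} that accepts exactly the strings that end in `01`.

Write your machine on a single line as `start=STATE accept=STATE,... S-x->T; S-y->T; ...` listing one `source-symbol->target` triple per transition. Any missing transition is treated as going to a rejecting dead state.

Remember how much of `01` the current input suffix matches. State q0 means no match yet; q1 means the last symbol is `0`; q2 means the last 2 symbols are `01`. Only q2 accepts. On a mismatch, fall back to the longest proper suffix that is still a prefix of `01`.
3 states suffice.
        0   1  
>  q0   q1  q0 
   q1   q1  q2 
 * q2   q1  q0 
(> = start, * = accepting)

start=q0; accept=q2; q0-0->q1; q0-1->q0; q1-0->q1; q1-1->q2; q2-0->q1; q2-1->q0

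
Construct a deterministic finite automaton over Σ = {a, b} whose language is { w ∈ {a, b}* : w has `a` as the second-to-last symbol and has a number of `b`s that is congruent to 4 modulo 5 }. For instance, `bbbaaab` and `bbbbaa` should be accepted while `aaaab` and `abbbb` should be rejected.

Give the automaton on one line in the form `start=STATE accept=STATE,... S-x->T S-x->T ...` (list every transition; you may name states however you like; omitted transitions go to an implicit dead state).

Build one automaton per condition and run them in lockstep. One (7 states) tracks the last 2 symbols read; the other (5 states) tracks the count of `b`s modulo 5. Each combined state is a pair, one component from each; accept when both components accept. Equivalent product states are then merged.
        a   b  
>  q0   q0  q1 
   q1   q1  q2 
   q2   q2  q3 
   q3   q4  q5 
   q4   q4  q6 
   q5   q7  q0 
 * q6   q7  q0 
   q7   q8  q0 
 * q8   q8  q0 
(> = start, * = accepting)

start=q0 accept=q6,q8 q0-a->q0 q0-b->q1 q1-a->q1 q1-b->q2 q2-a->q2 q2-b->q3 q3-a->q4 q3-b->q5 q4-a->q4 q4-b->q6 q5-a->q7 q5-b->q0 q6-a->q7 q6-b->q0 q7-a->q8 q7-b->q0 q8-a->q8 q8-b->q0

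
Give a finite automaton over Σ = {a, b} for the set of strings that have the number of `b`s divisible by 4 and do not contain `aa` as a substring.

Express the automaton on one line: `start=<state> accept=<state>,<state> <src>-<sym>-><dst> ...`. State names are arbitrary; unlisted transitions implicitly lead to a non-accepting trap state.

Handle the two conditions separately and then intersect. One (4 states) tracks the count of `b`s modulo 4; the other (3 states) tracks partial matches of the forbidden pattern `aa`. Each combined state is a pair, one component from each; accept when both components accept. Equivalent product states are then merged.
A 9-state machine:
        a   b  
>* S0   S1  S2 
 * S1   S3  S2 
   S2   S4  S5 
   S3   S3  S3 
   S4   S3  S5 
   S5   S6  S7 
   S6   S3  S7 
   S7   S8  S0 
   S8   S3  S0 
(> = start, * = accepting)

start=S0 accept=S0,S1 S0-a->S1 S0-b->S2 S1-a->S3 S1-b->S2 S2-a->S4 S2-b->S5 S3-a->S3 S3-b->S3 S4-a->S3 S4-b->S5 S5-a->S6 S5-b->S7 S6-a->S3 S6-b->S7 S7-a->S8 S7-b->S0 S8-a->S3 S8-b->S0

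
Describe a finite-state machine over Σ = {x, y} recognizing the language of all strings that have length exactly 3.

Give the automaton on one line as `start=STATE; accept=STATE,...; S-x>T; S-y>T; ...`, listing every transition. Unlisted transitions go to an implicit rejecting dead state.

start=q0; accept=q3; q0-x>q1; q0-y>q1; q1-x>q2; q1-y>q2; q2-x>q3; q2-y>q3; q3-x>q4; q3-y>q4; q4-x>q4; q4-y>q4

We only need to distinguish lengths 0, 1, …, 3, and '>3'. Chain q0 → q1 → q2 → q3 → q4 on every symbol, with q4 looping. Accepting states: {q3}.
With 5 states:
        x   y  
>  q0   q1  q1 
   q1   q2  q2 
   q2   q3  q3 
 * q3   q4  q4 
   q4   q4  q4 
(> = start, * = accepting)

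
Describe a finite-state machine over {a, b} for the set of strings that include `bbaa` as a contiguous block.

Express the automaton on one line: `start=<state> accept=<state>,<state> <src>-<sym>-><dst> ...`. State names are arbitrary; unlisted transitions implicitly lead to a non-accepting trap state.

Track how much of `bbaa` has been matched so far: state s0 is no progress, s4 is the absorbing accept state reached once `bbaa` has occurred. Intermediate states record partial matches; on a mismatch, fall back to the longest reusable overlap.
A 5-state machine:
        a   b  
>  s0   s0  s1 
   s1   s0  s2 
   s2   s3  s2 
   s3   s4  s1 
 * s4   s4  s4 
(> = start, * = accepting)

start=s0 accept=s4 s0-a->s0 s0-b->s1 s1-a->s0 s1-b->s2 s2-a->s3 s2-b->s2 s3-a->s4 s3-b->s1 s4-a->s4 s4-b->s4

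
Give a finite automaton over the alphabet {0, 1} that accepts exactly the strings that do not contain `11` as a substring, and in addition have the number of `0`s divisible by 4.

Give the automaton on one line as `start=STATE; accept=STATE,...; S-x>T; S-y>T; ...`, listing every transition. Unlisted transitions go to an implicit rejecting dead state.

Build one automaton per condition and run them in lockstep. The first has 3 states tracking partial matches of the forbidden pattern `11`; the second has 4 states tracking the count of `0`s modulo 4. A product state is a pair (one from each), accepting exactly when both do. Equivalent product states are then merged.
A 9-state machine:
       0  1 
>* A   B  C 
   B   D  E 
 * C   B  F 
   D   G  H 
   E   D  F 
   F   F  F 
   G   A  I 
   H   G  F 
   I   A  F 
(> = start, * = accepting)

start=A; accept=A,C; A-0>B; A-1>C; B-0>D; B-1>E; C-0>B; C-1>F; D-0>G; D-1>H; E-0>D; E-1>F; F-0>F; F-1>F; G-0>A; G-1>I; H-0>G; H-1>F; I-0>A; I-1>F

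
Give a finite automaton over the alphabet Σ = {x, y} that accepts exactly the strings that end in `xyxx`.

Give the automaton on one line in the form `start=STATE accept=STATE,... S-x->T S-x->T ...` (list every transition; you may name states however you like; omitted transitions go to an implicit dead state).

Let each state record the length of the longest suffix of the input read so far that is also a prefix of `xyxx`. s1 means the last symbol is `x`; s2 means the last 2 symbols are `xy`; s3 means the last 3 symbols are `xyx`; s4 means the last 4 symbols are `xyxx`. Accept only at s4, where the string currently ends in `xyxx`.
        x   y  
>  s0   s1  s0 
   s1   s1  s2 
   s2   s3  s0 
   s3   s4  s2 
 * s4   s1  s2 
(> = start, * = accepting)

start=s0 accept=s4 s0-x->s1 s0-y->s0 s1-x->s1 s1-y->s2 s2-x->s3 s2-y->s0 s3-x->s4 s3-y->s2 s4-x->s1 s4-y->s2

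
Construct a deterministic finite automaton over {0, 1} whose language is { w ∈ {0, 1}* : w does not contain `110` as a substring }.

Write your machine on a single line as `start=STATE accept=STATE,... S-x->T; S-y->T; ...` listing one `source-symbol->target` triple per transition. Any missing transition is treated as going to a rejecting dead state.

This is the complement of 'contains `110`'. Use the same substring-matching states — q0 through q3 holding how much of `110` has just been matched — but flip the accepting set: everything except the trap q3 accepts.
        0   1  
>* q0   q0  q1 
 * q1   q0  q2 
 * q2   q3  q2 
   q3   q3  q3 
(> = start, * = accepting)

start=q0; accept=q0,q1,q2; q0-0->q0; q0-1->q1; q1-0->q0; q1-1->q2; q2-0->q3; q2-1->q2; q3-0->q3; q3-1->q3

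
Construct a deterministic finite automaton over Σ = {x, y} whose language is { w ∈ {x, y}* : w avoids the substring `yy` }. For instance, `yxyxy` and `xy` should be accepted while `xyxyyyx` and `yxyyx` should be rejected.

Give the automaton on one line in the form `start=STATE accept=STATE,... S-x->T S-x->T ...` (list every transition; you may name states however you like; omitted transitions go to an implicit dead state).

start=q0 accept=q0,q1 q0-x->q0 q0-y->q1 q1-x->q0 q1-y->q2 q2-x->q2 q2-y->q2

Track partial matches of the forbidden pattern `yy`. State q2 is a dead state reached once `yy` has occurred; every other state accepts. q0 means no part of `yy` is currently matched.
        x   y  
>* q0   q0  q1 
 * q1   q0  q2 
   q2   q2  q2 
(> = start, * = accepting)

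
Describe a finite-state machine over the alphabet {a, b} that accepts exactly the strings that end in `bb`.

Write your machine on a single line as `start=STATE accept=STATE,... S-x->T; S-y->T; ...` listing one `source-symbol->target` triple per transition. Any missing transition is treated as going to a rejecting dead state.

Remember how much of `bb` the current input suffix matches. State s0 means no match yet; s1 means the last symbol is `b`; s2 means the last 2 symbols are `bb`. Only s2 accepts. On a mismatch, fall back to the longest proper suffix that is still a prefix of `bb`.
A 3-state machine:
        a   b  
>  s0   s0  s1 
   s1   s0  s2 
 * s2   s0  s2 
(> = start, * = accepting)

start=s0; accept=s2; s0-a->s0; s0-b->s1; s1-a->s0; s1-b->s2; s2-a->s0; s2-b->s2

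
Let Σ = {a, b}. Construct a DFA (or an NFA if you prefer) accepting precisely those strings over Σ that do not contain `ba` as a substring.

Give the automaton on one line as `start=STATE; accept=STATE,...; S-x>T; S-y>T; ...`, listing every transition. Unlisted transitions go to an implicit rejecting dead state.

start=q0; accept=q0,q1; q0-a>q0; q0-b>q1; q1-a>q2; q1-b>q1; q2-a>q2; q2-b>q2

This is the complement of 'contains `ba`'. Use the same substring-matching states — q0 through q2 holding how much of `ba` has just been matched — but flip the accepting set: everything except the trap q2 accepts.
With 3 states:
        a   b  
>* q0   q0  q1 
 * q1   q2  q1 
   q2   q2  q2 
(> = start, * = accepting)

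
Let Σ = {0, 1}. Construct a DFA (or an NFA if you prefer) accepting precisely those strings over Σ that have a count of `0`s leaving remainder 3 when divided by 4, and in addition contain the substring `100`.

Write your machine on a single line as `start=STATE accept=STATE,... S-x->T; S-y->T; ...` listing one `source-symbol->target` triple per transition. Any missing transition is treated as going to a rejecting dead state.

Build one automaton per condition and run them in lockstep. One (4 states) tracks the count of `0`s modulo 4; the other (4 states) tracks whether and how much of `100` has been seen. Each combined state is a pair, one component from each; accept when both components accept.
With 16 states:
       0  1 
>  A   B  C 
   B   D  E 
   C   F  C 
   D   G  H 
   E   I  E 
   F   J  E 
   G   A  K 
   H   L  H 
   I   M  H 
   J   M  J 
   K   N  K 
   L   O  K 
 * M   O  M 
   N   P  C 
   O   P  O 
   P   J  P 
(> = start, * = accepting)

start=A; accept=M; A-0->B; A-1->C; B-0->D; B-1->E; C-0->F; C-1->C; D-0->G; D-1->H; E-0->I; E-1->E; F-0->J; F-1->E; G-0->A; G-1->K; H-0->L; H-1->H; I-0->M; I-1->H; J-0->M; J-1->J; K-0->N; K-1->K; L-0->O; L-1->K; M-0->O; M-1->M; N-0->P; N-1->C; O-0->P; O-1->O; P-0->J; P-1->P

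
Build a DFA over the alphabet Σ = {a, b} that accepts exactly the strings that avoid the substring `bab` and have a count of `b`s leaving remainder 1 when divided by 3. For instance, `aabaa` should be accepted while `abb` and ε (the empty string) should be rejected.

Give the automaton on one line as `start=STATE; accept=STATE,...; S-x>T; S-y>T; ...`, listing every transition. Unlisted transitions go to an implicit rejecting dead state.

start=S0; accept=S1,S2,S4; S0-a>S0; S0-b>S1; S1-a>S2; S1-b>S3; S2-a>S4; S2-b>S5; S3-a>S6; S3-b>S7; S4-a>S4; S4-b>S3; S5-a>S5; S5-b>S8; S6-a>S9; S6-b>S8; S7-a>S10; S7-b>S1; S8-a>S8; S8-b>S11; S9-a>S9; S9-b>S7; S10-a>S0; S10-b>S11; S11-a>S11; S11-b>S5

Run two small machines in parallel and take their product. One (4 states) tracks partial matches of the forbidden pattern `bab`; the other (3 states) tracks the count of `b`s modulo 3. Each combined state is a pair, one component from each; accept when both components accept.
          a    b  
>  S0     S0   S1 
 * S1     S2   S3 
 * S2     S4   S5 
   S3     S6   S7 
 * S4     S4   S3 
   S5     S5   S8 
   S6     S9   S8 
   S7    S10   S1 
   S8     S8  S11 
   S9     S9   S7 
   S10    S0  S11 
   S11   S11   S5 
(> = start, * = accepting)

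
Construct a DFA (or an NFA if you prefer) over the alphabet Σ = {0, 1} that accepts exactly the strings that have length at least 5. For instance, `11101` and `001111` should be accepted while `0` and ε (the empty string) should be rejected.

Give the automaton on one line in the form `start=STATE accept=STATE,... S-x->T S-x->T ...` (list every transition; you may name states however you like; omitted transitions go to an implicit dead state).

start=s0 accept=s5,s6 s0-0->s1 s0-1->s1 s1-0->s2 s1-1->s2 s2-0->s3 s2-1->s3 s3-0->s4 s3-1->s4 s4-0->s5 s4-1->s5 s5-0->s6 s5-1->s6 s6-0->s6 s6-1->s6

We only need to distinguish lengths 0, 1, …, 5, and '>5'. Chain s0 → s1 → s2 → s3 → s4 → s5 → s6 on every symbol, with s6 looping. Accepting states: {s5, s6}.
A 7-state machine:
        0   1  
>  s0   s1  s1 
   s1   s2  s2 
   s2   s3  s3 
   s3   s4  s4 
   s4   s5  s5 
 * s5   s6  s6 
 * s6   s6  s6 
(> = start, * = accepting)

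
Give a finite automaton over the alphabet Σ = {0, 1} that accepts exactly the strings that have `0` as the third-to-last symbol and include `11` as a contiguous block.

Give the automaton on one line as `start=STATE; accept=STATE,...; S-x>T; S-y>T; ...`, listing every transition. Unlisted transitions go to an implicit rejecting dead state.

Run two small machines in parallel and take their product. One (15 states) tracks the last 3 symbols read; the other (3 states) tracks whether and how much of `11` has been seen. Each combined state is a pair, one component from each; accept when both components accept. Equivalent product states are then merged.
With 12 states:
       0  1 
>  A   B  C 
   B   B  D 
   C   B  E 
   D   B  F 
   E   G  E 
 * F   G  E 
   G   H  I 
   H   J  K 
   I   L  F 
 * J   J  K 
 * K   L  F 
 * L   H  I 
(> = start, * = accepting)

start=A; accept=F,J,K,L; A-0>B; A-1>C; B-0>B; B-1>D; C-0>B; C-1>E; D-0>B; D-1>F; E-0>G; E-1>E; F-0>G; F-1>E; G-0>H; G-1>I; H-0>J; H-1>K; I-0>L; I-1>F; J-0>J; J-1>K; K-0>L; K-1>F; L-0>H; L-1>I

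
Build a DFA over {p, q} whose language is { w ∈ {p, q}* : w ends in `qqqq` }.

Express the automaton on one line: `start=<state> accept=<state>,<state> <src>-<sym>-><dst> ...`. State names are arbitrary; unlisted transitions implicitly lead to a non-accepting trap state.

Let each state record the length of the longest suffix of the input read so far that is also a prefix of `qqqq`. S1 means the last symbol is `q`; S2 means the last 2 symbols are `qq`; S3 means the last 3 symbols are `qqq`; S4 means the last 4 symbols are `qqqq`. Accept only at S4, where the string currently ends in `qqqq`.
With 5 states:
        p   q  
>  S0   S0  S1 
   S1   S0  S2 
   S2   S0  S3 
   S3   S0  S4 
 * S4   S0  S4 
(> = start, * = accepting)

start=S0 accept=S4 S0-p->S0 S0-q->S1 S1-p->S0 S1-q->S2 S2-p->S0 S2-q->S3 S3-p->S0 S3-q->S4 S4-p->S0 S4-q->S4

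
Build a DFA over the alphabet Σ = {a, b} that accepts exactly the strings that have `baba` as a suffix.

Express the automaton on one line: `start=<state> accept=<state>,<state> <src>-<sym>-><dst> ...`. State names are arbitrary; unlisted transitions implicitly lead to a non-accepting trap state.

Let each state record the length of the longest suffix of the input read so far that is also a prefix of `baba`. S1 means the last symbol is `b`; S2 means the last 2 symbols are `ba`; S3 means the last 3 symbols are `bab`; S4 means the last 4 symbols are `baba`. Accept only at S4, where the string currently ends in `baba`.
A 5-state machine:
        a   b  
>  S0   S0  S1 
   S1   S2  S1 
   S2   S0  S3 
   S3   S4  S1 
 * S4   S0  S3 
(> = start, * = accepting)

start=S0 accept=S4 S0-a->S0 S0-b->S1 S1-a->S2 S1-b->S1 S2-a->S0 S2-b->S3 S3-a->S4 S3-b->S1 S4-a->S0 S4-b->S3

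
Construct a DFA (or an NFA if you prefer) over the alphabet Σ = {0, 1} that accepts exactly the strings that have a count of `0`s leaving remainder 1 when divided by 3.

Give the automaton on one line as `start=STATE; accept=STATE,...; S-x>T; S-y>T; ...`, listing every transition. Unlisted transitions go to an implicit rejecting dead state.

Keep the running count of `0`s modulo 3: each `0` advances along the cycle S0 → S1 → S2 → S0 while other symbols loop. Accept at S1.
A 3-state machine:
        0   1  
>  S0   S1  S0 
 * S1   S2  S1 
   S2   S0  S2 
(> = start, * = accepting)

start=S0; accept=S1; S0-0>S1; S0-1>S0; S1-0>S2; S1-1>S1; S2-0>S0; S2-1>S2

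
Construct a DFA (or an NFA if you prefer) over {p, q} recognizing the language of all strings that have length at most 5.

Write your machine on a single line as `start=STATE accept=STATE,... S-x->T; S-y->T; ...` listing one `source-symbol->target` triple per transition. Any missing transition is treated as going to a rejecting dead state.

Count input length up to 6: every symbol moves from A toward G, which means 'more than 5' and absorbs. Accept from {A, B, C, D, E, F}.
A 7-state machine:
       p  q 
>* A   B  B 
 * B   C  C 
 * C   D  D 
 * D   E  E 
 * E   F  F 
 * F   G  G 
   G   G  G 
(> = start, * = accepting)

start=A; accept=A,B,C,D,E,F; A-p->B; A-q->B; B-p->C; B-q->C; C-p->D; C-q->D; D-p->E; D-q->E; E-p->F; E-q->F; F-p->G; F-q->G; G-p->G; G-q->G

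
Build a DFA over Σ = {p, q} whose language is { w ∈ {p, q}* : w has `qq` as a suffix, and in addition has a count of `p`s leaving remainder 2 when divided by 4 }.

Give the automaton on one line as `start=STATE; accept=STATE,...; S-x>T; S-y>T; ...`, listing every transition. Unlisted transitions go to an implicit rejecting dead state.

start=A; accept=K; A-p>B; A-q>C; B-p>D; B-q>E; C-p>B; C-q>F; D-p>G; D-q>H; E-p>D; E-q>I; F-p>B; F-q>F; G-p>A; G-q>J; H-p>G; H-q>K; I-p>D; I-q>I; J-p>A; J-q>L; K-p>G; K-q>K; L-p>A; L-q>L

Handle the two conditions separately and then intersect. The first has 3 states tracking how much of the suffix `qq` has currently been matched; the second has 4 states tracking the count of `p`s modulo 4. A product state is a pair (one from each), accepting exactly when both do.
       p  q 
>  A   B  C 
   B   D  E 
   C   B  F 
   D   G  H 
   E   D  I 
   F   B  F 
   G   A  J 
   H   G  K 
   I   D  I 
   J   A  L 
 * K   G  K 
   L   A  L 
(> = start, * = accepting)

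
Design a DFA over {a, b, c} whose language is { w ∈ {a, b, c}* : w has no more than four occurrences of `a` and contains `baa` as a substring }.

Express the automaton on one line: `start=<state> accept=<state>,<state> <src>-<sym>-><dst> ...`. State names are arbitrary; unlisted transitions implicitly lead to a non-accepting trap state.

start=q0 accept=q9,q11,q12 q0-a->q1 q0-b->q2 q0-c->q0 q1-a->q3 q1-b->q4 q1-c->q1 q2-a->q5 q2-b->q2 q2-c->q0 q3-a->q6 q3-b->q7 q3-c->q3 q4-a->q8 q4-b->q4 q4-c->q1 q5-a->q9 q5-b->q4 q5-c->q1 q6-a->q6 q6-b->q6 q6-c->q6 q7-a->q10 q7-b->q7 q7-c->q3 q8-a->q11 q8-b->q7 q8-c->q3 q9-a->q11 q9-b->q9 q9-c->q9 q10-a->q12 q10-b->q6 q10-c->q6 q11-a->q12 q11-b->q11 q11-c->q11 q12-a->q6 q12-b->q12 q12-c->q12

Build one automaton per condition and run them in lockstep. One (6 states) tracks the count of `a`s, saturating at 5; the other (4 states) tracks whether and how much of `baa` has been seen. Each combined state is a pair, one component from each; accept when both components accept. After merging equivalent states the machine shrinks.
A 13-state machine:
          a    b    c  
>  q0     q1   q2   q0 
   q1     q3   q4   q1 
   q2     q5   q2   q0 
   q3     q6   q7   q3 
   q4     q8   q4   q1 
   q5     q9   q4   q1 
   q6     q6   q6   q6 
   q7    q10   q7   q3 
   q8    q11   q7   q3 
 * q9    q11   q9   q9 
   q10   q12   q6   q6 
 * q11   q12  q11  q11 
 * q12    q6  q12  q12 
(> = start, * = accepting)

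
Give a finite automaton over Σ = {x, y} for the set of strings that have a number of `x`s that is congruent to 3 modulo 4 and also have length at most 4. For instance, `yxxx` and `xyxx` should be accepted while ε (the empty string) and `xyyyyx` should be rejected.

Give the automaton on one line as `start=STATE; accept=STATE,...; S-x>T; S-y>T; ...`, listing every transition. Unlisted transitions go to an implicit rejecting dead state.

start=q0; accept=q6,q11; q0-x>q1; q0-y>q2; q1-x>q3; q1-y>q4; q2-x>q4; q2-y>q5; q3-x>q6; q3-y>q7; q4-x>q7; q4-y>q8; q5-x>q8; q5-y>q9; q6-x>q10; q6-y>q11; q7-x>q11; q7-y>q12; q8-x>q12; q8-y>q13; q9-x>q13; q9-y>q10; q10-x>q14; q10-y>q15; q11-x>q15; q11-y>q16; q12-x>q16; q12-y>q17; q13-x>q17; q13-y>q14; q14-x>q17; q14-y>q14; q15-x>q14; q15-y>q15; q16-x>q15; q16-y>q16; q17-x>q16; q17-y>q17

Run two small machines in parallel and take their product. The first has 4 states tracking the count of `x`s modulo 4; the second has 6 states tracking the input length, saturating at 5. A product state is a pair (one from each), accepting exactly when both do.
          x    y  
>  q0     q1   q2 
   q1     q3   q4 
   q2     q4   q5 
   q3     q6   q7 
   q4     q7   q8 
   q5     q8   q9 
 * q6    q10  q11 
   q7    q11  q12 
   q8    q12  q13 
   q9    q13  q10 
   q10   q14  q15 
 * q11   q15  q16 
   q12   q16  q17 
   q13   q17  q14 
   q14   q17  q14 
   q15   q14  q15 
   q16   q15  q16 
   q17   q16  q17 
(> = start, * = accepting)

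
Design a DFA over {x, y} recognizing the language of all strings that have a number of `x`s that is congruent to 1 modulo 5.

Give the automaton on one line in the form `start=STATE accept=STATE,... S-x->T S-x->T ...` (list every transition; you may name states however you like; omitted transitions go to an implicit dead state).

start=s0 accept=s1 s0-x->s1 s0-y->s0 s1-x->s2 s1-y->s1 s2-x->s3 s2-y->s2 s3-x->s4 s3-y->s3 s4-x->s0 s4-y->s4

The only thing that matters is how many `x`s have appeared, reduced mod 5. Use one state per residue: s0 for 0, …, s4 for 4. Reading `x` moves to the next residue; anything else stays put. s1 is accepting.
5 states suffice.
        x   y  
>  s0   s1  s0 
 * s1   s2  s1 
   s2   s3  s2 
   s3   s4  s3 
   s4   s0  s4 
(> = start, * = accepting)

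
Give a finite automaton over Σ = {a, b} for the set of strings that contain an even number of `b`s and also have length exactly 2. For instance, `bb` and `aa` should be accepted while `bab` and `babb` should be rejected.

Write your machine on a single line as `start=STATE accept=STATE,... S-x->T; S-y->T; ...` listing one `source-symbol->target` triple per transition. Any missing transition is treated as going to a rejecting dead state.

start=s0; accept=s3; s0-a->s1; s0-b->s2; s1-a->s3; s1-b->s4; s2-a->s4; s2-b->s3; s3-a->s4; s3-b->s4; s4-a->s4; s4-b->s4

Build one automaton per condition and run them in lockstep. The first has 2 states tracking the count of `b`s modulo 2; the second has 4 states tracking the input length, saturating at 3. A product state is a pair (one from each), accepting exactly when both do. After merging equivalent states the machine shrinks.
        a   b  
>  s0   s1  s2 
   s1   s3  s4 
   s2   s4  s3 
 * s3   s4  s4 
   s4   s4  s4 
(> = start, * = accepting)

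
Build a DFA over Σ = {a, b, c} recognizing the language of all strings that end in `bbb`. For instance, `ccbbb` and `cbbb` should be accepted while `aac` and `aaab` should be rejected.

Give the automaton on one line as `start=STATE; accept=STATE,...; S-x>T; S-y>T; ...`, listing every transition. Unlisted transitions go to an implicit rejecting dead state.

start=q0; accept=q3; q0-a>q0; q0-b>q1; q0-c>q0; q1-a>q0; q1-b>q2; q1-c>q0; q2-a>q0; q2-b>q3; q2-c>q0; q3-a>q0; q3-b>q3; q3-c>q0

Let each state record the length of the longest suffix of the input read so far that is also a prefix of `bbb`. q1 means the last symbol is `b`; q2 means the last 2 symbols are `bb`; q3 means the last 3 symbols are `bbb`. Accept only at q3, where the string currently ends in `bbb`.
With 4 states:
        a   b   c  
>  q0   q0  q1  q0 
   q1   q0  q2  q0 
   q2   q0  q3  q0 
 * q3   q0  q3  q0 
(> = start, * = accepting)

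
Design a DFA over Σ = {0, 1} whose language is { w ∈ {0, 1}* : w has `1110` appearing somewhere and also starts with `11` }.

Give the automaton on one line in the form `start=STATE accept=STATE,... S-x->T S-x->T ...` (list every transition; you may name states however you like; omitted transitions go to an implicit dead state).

start=s0 accept=s10 s0-0->s1 s0-1->s2 s1-0->s1 s1-1->s3 s2-0->s1 s2-1->s4 s3-0->s1 s3-1->s5 s4-0->s6 s4-1->s7 s5-0->s1 s5-1->s8 s6-0->s6 s6-1->s9 s7-0->s10 s7-1->s7 s8-0->s11 s8-1->s8 s9-0->s6 s9-1->s4 s10-0->s10 s10-1->s10 s11-0->s11 s11-1->s11

Build one automaton per condition and run them in lockstep. The first has 5 states tracking whether and how much of `1110` has been seen; the second has 4 states tracking whether the input so far still matches the prefix `11`. A product state is a pair (one from each), accepting exactly when both do.
12 states suffice.
          0    1  
>  s0     s1   s2 
   s1     s1   s3 
   s2     s1   s4 
   s3     s1   s5 
   s4     s6   s7 
   s5     s1   s8 
   s6     s6   s9 
   s7    s10   s7 
   s8    s11   s8 
   s9     s6   s4 
 * s10   s10  s10 
   s11   s11  s11 
(> = start, * = accepting)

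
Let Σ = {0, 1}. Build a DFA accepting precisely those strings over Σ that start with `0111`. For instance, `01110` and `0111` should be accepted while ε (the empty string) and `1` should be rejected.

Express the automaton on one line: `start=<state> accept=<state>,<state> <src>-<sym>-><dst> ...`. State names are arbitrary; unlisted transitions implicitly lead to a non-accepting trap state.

Walk along `0111` while the input agrees: from A take `0` to B, and so on. Any deviation drops to the rejecting sink F. Once E is reached the prefix is confirmed and every continuation is accepted.
With 6 states:
       0  1 
>  A   B  F 
   B   F  C 
   C   F  D 
   D   F  E 
 * E   E  E 
   F   F  F 
(> = start, * = accepting)

start=A accept=E A-0->B A-1->F B-0->F B-1->C C-0->F C-1->D D-0->F D-1->E E-0->E E-1->E F-0->F F-1->F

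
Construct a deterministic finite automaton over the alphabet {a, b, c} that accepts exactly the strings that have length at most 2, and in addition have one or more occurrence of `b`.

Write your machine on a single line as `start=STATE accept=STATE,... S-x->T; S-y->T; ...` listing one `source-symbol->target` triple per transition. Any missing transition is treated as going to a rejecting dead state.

Run two small machines in parallel and take their product. The first has 4 states tracking the input length, saturating at 3; the second has 3 states tracking the count of `b`s, saturating at 2. A product state is a pair (one from each), accepting exactly when both do. After merging equivalent states the machine shrinks.
With 5 states:
        a   b   c  
>  q0   q1  q2  q1 
   q1   q3  q4  q3 
 * q2   q4  q4  q4 
   q3   q3  q3  q3 
 * q4   q3  q3  q3 
(> = start, * = accepting)

start=q0; accept=q2,q4; q0-a->q1; q0-b->q2; q0-c->q1; q1-a->q3; q1-b->q4; q1-c->q3; q2-a->q4; q2-b->q4; q2-c->q4; q3-a->q3; q3-b->q3; q3-c->q3; q4-a->q3; q4-b->q3; q4-c->q3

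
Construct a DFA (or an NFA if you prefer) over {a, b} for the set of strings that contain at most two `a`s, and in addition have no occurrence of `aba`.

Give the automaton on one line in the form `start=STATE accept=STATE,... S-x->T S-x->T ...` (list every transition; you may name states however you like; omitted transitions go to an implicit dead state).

Build one automaton per condition and run them in lockstep. The first has 4 states tracking the count of `a`s, saturating at 3; the second has 4 states tracking partial matches of the forbidden pattern `aba`. A product state is a pair (one from each), accepting exactly when both do.
12 states suffice.
          a    b  
>* q0     q1   q0 
 * q1     q2   q3 
 * q2     q4   q5 
 * q3     q6   q7 
   q4     q4   q8 
 * q5     q9  q10 
   q6     q9   q6 
 * q7     q2   q7 
   q8     q9  q11 
   q9     q9   q9 
 * q10    q4  q10 
   q11    q4  q11 
(> = start, * = accepting)

start=q0 accept=q0,q1,q2,q3,q5,q7,q10 q0-a->q1 q0-b->q0 q1-a->q2 q1-b->q3 q2-a->q4 q2-b->q5 q3-a->q6 q3-b->q7 q4-a->q4 q4-b->q8 q5-a->q9 q5-b->q10 q6-a->q9 q6-b->q6 q7-a->q2 q7-b->q7 q8-a->q9 q8-b->q11 q9-a->q9 q9-b->q9 q10-a->q4 q10-b->q10 q11-a->q4 q11-b->q11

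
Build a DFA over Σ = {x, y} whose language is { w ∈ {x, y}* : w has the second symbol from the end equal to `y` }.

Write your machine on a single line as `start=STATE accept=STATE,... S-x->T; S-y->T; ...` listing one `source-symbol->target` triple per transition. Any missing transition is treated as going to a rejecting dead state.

A DFA must remember the last 2 symbols (since which symbol is second-to-last isn't known until the input ends). Use one state per possible window of the last ≤2 symbols; accept from those whose window starts with `y`.
With 7 states:
        x   y  
>  q0   q1  q2 
   q1   q3  q4 
   q2   q5  q6 
   q3   q3  q4 
   q4   q5  q6 
 * q5   q3  q4 
 * q6   q5  q6 
(> = start, * = accepting)

start=q0; accept=q5,q6; q0-x->q1; q0-y->q2; q1-x->q3; q1-y->q4; q2-x->q5; q2-y->q6; q3-x->q3; q3-y->q4; q4-x->q5; q4-y->q6; q5-x->q3; q5-y->q4; q6-x->q5; q6-y->q6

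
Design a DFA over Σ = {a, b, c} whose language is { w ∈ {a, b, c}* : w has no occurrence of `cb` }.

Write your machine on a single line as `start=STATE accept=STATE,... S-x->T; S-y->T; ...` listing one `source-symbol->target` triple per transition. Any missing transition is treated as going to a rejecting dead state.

This is the complement of 'contains `cb`'. Use the same substring-matching states — S0 through S2 holding how much of `cb` has just been matched — but flip the accepting set: everything except the trap S2 accepts.
        a   b   c  
>* S0   S0  S0  S1 
 * S1   S0  S2  S1 
   S2   S2  S2  S2 
(> = start, * = accepting)

start=S0; accept=S0,S1; S0-a->S0; S0-b->S0; S0-c->S1; S1-a->S0; S1-b->S2; S1-c->S1; S2-a->S2; S2-b->S2; S2-c->S2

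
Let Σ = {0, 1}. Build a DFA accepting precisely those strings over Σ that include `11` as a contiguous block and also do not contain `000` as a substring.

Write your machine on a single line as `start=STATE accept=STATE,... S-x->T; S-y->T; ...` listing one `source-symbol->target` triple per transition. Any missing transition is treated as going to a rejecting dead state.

Run two small machines in parallel and take their product. One (3 states) tracks whether and how much of `11` has been seen; the other (4 states) tracks partial matches of the forbidden pattern `000`. Each combined state is a pair, one component from each; accept when both components accept.
10 states suffice.
       0  1 
>  A   B  C 
   B   D  C 
   C   B  E 
   D   F  C 
 * E   G  E 
   F   F  H 
 * G   I  E 
   H   F  J 
 * I   J  E 
   J   J  J 
(> = start, * = accepting)

start=A; accept=E,G,I; A-0->B; A-1->C; B-0->D; B-1->C; C-0->B; C-1->E; D-0->F; D-1->C; E-0->G; E-1->E; F-0->F; F-1->H; G-0->I; G-1->E; H-0->F; H-1->J; I-0->J; I-1->E; J-0->J; J-1->J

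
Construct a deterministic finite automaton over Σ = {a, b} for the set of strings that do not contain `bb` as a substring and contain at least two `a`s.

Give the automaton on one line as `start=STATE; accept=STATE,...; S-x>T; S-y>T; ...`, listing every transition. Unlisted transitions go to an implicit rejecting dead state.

Run two small machines in parallel and take their product. The first has 3 states tracking partial matches of the forbidden pattern `bb`; the second has 4 states tracking the count of `a`s, saturating at 3. A product state is a pair (one from each), accepting exactly when both do. After merging equivalent states the machine shrinks.
7 states suffice.
        a   b  
>  q0   q1  q2 
   q1   q3  q4 
   q2   q1  q5 
 * q3   q3  q6 
   q4   q3  q5 
   q5   q5  q5 
 * q6   q3  q5 
(> = start, * = accepting)

start=q0; accept=q3,q6; q0-a>q1; q0-b>q2; q1-a>q3; q1-b>q4; q2-a>q1; q2-b>q5; q3-a>q3; q3-b>q6; q4-a>q3; q4-b>q5; q5-a>q5; q5-b>q5; q6-a>q3; q6-b>q5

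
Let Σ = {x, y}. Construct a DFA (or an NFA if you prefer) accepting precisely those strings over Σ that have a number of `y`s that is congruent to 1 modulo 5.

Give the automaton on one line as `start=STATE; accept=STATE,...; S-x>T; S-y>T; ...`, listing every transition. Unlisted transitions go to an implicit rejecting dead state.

start=S0; accept=S1; S0-x>S0; S0-y>S1; S1-x>S1; S1-y>S2; S2-x>S2; S2-y>S3; S3-x>S3; S3-y>S4; S4-x>S4; S4-y>S0

Keep the running count of `y`s modulo 5: each `y` advances along the cycle S0 → S1 → S2 → S3 → S4 → S0 while other symbols loop. Accept at S1.
With 5 states:
        x   y  
>  S0   S0  S1 
 * S1   S1  S2 
   S2   S2  S3 
   S3   S3  S4 
   S4   S4  S0 
(> = start, * = accepting)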